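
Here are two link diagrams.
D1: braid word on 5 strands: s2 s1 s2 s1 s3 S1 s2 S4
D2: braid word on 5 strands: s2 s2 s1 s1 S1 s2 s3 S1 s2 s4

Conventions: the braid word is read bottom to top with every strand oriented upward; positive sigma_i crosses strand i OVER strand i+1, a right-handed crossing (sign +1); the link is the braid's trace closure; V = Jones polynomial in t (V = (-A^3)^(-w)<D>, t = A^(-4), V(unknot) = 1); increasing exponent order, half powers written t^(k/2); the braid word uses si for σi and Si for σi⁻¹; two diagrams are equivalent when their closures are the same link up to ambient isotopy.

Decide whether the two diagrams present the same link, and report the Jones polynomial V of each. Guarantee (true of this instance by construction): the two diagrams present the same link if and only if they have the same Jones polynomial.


equivalent: yes
V(D1) = t + t^3 - t^4  (w +4, c 8, <D> = -A^-4 + 1 + A^8)
D2 (bracket -A^2 + A^6 + A^14; 10 crossings at w = +6): V = t + t^3 - t^4
why: from 8 to 10 crossings by R-moves: one link, two diagrams


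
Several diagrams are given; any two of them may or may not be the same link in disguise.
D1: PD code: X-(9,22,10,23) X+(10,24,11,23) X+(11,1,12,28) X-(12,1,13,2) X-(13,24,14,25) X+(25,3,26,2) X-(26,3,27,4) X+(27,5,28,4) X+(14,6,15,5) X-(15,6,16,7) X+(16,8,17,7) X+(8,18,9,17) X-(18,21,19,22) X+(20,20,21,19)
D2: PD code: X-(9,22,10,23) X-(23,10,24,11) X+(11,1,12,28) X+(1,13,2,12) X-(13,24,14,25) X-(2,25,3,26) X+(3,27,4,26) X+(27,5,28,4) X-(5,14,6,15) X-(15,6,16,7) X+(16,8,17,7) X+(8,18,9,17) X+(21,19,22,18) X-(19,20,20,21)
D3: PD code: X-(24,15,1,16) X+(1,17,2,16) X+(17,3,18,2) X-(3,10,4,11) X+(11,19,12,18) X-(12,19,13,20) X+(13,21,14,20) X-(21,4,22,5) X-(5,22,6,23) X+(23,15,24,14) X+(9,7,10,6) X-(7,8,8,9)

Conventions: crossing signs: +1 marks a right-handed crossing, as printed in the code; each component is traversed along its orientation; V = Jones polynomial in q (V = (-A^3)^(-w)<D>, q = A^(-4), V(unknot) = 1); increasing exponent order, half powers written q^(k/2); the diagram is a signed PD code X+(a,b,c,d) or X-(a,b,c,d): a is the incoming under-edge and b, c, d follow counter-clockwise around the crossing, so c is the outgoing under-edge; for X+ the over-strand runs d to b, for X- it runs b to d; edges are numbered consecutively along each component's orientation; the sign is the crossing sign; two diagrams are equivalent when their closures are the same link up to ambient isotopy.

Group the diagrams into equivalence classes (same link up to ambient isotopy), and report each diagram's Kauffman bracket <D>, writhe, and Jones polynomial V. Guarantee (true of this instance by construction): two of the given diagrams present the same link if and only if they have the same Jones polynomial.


classes: {D1} | {D2, D3}
V(D1) = 1  [14 crossings, <D> = A^6, w = +2]
D2 (bracket -A^-12 + 2A^-8 - 2A^-4 + 3 - 2A^4 + 2A^8 - A^12; 14 crossings at w = 0): V = -q^-3 + 2q^-2 - 2q^-1 + 3 - 2q + 2q^2 - q^3
D3 (bracket -A^-12 + 2A^-8 - 2A^-4 + 3 - 2A^4 + 2A^8 - A^12; 12 crossings at w = 0): V = -q^-3 + 2q^-2 - 2q^-1 + 3 - 2q + 2q^2 - q^3
note: comparing 3 Jones polynomials yields 2 groups


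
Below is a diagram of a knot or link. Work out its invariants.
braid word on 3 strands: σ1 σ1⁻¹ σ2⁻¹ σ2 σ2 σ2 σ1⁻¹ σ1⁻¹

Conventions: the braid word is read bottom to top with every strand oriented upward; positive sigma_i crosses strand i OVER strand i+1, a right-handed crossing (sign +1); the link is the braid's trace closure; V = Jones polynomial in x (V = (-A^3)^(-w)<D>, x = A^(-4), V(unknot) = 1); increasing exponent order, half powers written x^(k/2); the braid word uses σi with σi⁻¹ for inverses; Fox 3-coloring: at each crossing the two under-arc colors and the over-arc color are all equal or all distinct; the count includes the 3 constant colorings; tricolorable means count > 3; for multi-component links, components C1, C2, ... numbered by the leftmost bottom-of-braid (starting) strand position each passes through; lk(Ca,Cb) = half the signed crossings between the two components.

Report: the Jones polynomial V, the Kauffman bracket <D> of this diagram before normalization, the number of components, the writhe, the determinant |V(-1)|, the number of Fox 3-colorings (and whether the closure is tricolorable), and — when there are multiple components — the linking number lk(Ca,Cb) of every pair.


V(x) = x^-2 + 2 + x^2
bracket: A^-8 + 2 + A^8, w = 0
3 components, writhe 0, over 8 crossings
lk(C1,C2) = -1
linking number lk(C1,C3) = 0
lk(C2,C3): +1
det 4, colorings 3 of 3^8 — not tricolorable
observation: span 4 respects span(V) <= c + mu - 1 = 10 for this 3-component diagram


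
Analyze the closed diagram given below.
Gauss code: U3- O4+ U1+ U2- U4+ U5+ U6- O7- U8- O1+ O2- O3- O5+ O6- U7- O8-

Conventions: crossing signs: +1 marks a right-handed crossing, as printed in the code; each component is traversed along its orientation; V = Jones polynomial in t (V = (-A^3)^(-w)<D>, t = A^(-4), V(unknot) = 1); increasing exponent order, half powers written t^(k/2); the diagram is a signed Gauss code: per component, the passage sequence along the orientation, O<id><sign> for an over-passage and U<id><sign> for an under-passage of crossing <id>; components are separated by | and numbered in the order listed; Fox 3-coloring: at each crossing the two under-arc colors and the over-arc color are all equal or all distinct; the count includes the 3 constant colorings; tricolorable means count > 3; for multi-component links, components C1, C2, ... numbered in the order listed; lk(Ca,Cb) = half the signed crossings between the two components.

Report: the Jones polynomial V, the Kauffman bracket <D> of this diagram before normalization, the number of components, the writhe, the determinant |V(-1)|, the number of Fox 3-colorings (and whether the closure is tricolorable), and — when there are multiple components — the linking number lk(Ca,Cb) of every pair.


V = -t^-4 + t^-3 + t^-1
<D> = A^-2 + A^6 - A^10 (w = -2)
1 component over 8 crossings, w = -2
9 Fox colorings among 3^8, |V(-1)| = 3: tricolorable
why: the span of V is 3, forcing >= 3 crossings in any diagram


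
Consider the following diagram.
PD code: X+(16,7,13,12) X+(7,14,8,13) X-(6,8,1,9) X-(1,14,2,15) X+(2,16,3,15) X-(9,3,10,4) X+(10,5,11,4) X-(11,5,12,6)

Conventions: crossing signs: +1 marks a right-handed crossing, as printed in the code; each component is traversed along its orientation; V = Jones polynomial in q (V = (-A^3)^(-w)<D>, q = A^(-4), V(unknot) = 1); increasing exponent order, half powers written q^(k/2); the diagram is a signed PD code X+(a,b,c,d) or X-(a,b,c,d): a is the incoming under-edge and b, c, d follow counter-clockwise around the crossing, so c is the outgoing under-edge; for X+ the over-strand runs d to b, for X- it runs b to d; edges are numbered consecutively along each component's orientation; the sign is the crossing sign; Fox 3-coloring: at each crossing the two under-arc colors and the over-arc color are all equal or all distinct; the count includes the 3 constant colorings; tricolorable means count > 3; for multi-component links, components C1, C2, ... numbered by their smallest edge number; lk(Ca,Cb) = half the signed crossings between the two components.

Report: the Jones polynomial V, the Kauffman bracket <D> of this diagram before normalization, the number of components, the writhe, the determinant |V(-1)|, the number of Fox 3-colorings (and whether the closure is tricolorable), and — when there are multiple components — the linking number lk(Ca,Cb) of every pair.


V(q) = q^-2 + 2 + q^2
bracket: A^-8 + 2 + A^8, w = 0
3 components, writhe 0, over 8 crossings
lk(C1,C2) = -1
linking number lk(C1,C3) = 0
lk(C2,C3): +1
det 4, colorings 3 of 3^8 — not tricolorable
observation: |V(-1)| = 4: so not tricolorable, since 3 does not divide 4


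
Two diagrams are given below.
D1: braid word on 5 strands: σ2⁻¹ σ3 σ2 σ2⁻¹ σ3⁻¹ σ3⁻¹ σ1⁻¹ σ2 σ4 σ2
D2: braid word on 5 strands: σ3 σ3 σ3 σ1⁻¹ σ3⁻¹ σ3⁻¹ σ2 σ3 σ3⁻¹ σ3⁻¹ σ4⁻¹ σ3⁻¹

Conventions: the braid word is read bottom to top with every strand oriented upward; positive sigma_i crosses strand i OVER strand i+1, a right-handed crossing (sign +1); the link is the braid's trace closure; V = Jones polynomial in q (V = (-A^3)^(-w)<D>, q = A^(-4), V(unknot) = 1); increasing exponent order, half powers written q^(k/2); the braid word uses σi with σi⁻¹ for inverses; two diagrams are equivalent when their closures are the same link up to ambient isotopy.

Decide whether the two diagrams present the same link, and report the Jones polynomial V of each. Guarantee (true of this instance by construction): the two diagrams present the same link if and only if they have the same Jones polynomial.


same link: yes
V(D1) = 1  [10 crossings, <D> = 1, w = 0]
V(D2) = 1  (w -2, c 12, <D> = A^-6)
note: D2 (12 crossings) and D1 (10) are Markov-related braid presentations


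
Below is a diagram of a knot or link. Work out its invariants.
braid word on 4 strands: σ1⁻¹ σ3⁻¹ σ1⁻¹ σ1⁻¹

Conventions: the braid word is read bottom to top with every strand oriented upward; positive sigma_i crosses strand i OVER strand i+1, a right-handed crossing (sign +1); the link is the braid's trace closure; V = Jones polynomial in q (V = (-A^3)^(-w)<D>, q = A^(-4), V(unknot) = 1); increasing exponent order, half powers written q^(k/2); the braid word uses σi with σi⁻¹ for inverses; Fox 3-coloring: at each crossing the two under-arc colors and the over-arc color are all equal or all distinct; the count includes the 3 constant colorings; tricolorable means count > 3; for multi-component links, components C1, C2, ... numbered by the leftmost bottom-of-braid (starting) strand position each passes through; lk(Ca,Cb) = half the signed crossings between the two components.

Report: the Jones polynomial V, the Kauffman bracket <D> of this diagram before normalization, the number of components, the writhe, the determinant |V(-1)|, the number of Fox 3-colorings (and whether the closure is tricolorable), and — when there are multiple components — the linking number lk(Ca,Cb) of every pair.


V = q^(-9/2) - q^(-5/2) - q^(-3/2) - q^(-1/2)
<D> = -A^-10 - A^-6 - A^-2 + A^6 (w = -4)
2 components over 4 crossings, w = -4
lk(C1,C2): 0
27 Fox colorings among 3^4, |V(-1)| = 0: tricolorable
why: summing lk over 1 pair gives 0


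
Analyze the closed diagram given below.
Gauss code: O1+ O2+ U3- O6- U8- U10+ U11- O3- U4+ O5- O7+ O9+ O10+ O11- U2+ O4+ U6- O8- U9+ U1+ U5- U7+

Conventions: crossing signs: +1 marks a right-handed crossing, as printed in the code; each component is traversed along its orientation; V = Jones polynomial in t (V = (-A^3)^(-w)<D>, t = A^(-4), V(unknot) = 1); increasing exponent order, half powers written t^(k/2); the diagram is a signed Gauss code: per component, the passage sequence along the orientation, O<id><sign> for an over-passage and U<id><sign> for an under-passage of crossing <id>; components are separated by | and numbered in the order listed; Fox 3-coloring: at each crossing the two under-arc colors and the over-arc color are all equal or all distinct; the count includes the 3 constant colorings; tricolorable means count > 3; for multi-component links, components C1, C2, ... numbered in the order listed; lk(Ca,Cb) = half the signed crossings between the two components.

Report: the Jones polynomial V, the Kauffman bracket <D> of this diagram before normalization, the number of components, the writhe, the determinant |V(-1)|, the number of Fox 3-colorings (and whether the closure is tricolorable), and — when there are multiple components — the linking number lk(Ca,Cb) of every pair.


Jones polynomial: V(t) = -t^-3 + 2t^-2 - 2t^-1 + 3 - 2t + 2t^2 - t^3
<D> = A^-9 - 2A^-5 + 2A^-1 - 3A^3 + 2A^7 - 2A^11 + A^15; writhe +1
components 1, writhe +1 (11 crossings)
3-colorings: 3 of 3^11, det 13 — not tricolorable
note: V spans 6 powers of t: at least 6 crossings in any diagram


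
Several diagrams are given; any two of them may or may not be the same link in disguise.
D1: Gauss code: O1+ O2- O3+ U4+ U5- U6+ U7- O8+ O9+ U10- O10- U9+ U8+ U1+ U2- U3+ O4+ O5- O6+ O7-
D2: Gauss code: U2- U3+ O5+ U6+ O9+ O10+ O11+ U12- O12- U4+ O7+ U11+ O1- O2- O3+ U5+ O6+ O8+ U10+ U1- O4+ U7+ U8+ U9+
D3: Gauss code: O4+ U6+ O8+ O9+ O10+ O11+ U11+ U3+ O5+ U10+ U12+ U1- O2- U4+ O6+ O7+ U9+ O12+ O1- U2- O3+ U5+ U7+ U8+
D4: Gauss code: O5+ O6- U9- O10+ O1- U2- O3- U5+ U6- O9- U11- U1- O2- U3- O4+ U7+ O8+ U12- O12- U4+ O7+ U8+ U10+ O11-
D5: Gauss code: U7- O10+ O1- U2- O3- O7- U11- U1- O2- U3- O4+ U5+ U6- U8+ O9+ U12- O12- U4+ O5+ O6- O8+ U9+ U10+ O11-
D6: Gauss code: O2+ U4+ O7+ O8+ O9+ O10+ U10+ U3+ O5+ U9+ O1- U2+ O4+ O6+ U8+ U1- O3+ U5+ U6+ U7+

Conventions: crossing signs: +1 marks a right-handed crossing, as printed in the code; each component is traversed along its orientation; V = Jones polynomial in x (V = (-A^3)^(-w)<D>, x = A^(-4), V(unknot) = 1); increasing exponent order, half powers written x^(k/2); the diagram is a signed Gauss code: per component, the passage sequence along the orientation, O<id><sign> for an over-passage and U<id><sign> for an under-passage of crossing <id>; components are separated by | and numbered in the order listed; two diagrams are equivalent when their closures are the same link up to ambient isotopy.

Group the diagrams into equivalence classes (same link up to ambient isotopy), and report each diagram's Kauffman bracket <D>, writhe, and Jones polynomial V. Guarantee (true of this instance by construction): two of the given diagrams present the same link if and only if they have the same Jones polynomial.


classes: {D1} | {D2, D3, D6} | {D4, D5}
V(D1) = 1  [10 crossings, <D> = A^6, w = +2]
D2 (bracket -A^-18 + 2A^-14 - 3A^-10 + 3A^-6 - 3A^-2 + 3A^2 - A^6 + A^10; 12 crossings at w = +6): V = x^2 - x^3 + 3x^4 - 3x^5 + 3x^6 - 3x^7 + 2x^8 - x^9
V(D3) = x^2 - x^3 + 3x^4 - 3x^5 + 3x^6 - 3x^7 + 2x^8 - x^9  (w +8, c 12, <D> = -A^-12 + 2A^-8 - 3A^-4 + 3 - 3A^4 + 3A^8 - A^12 + A^16)
V(D4) = -x^-5 + x^-4 - 2x^-3 + 4x^-2 - 3x^-1 + 4 - 3x + 2x^2 - x^3  (w -2, c 12, <D> = -A^-18 + 2A^-14 - 3A^-10 + 4A^-6 - 3A^-2 + 4A^2 - 2A^6 + A^10 - A^14)
V(D5) = -x^-5 + x^-4 - 2x^-3 + 4x^-2 - 3x^-1 + 4 - 3x + 2x^2 - x^3  (w -2, c 12, <D> = -A^-18 + 2A^-14 - 3A^-10 + 4A^-6 - 3A^-2 + 4A^2 - 2A^6 + A^10 - A^14)
V(D6) = x^2 - x^3 + 3x^4 - 3x^5 + 3x^6 - 3x^7 + 2x^8 - x^9  [10 crossings, <D> = -A^-12 + 2A^-8 - 3A^-4 + 3 - 3A^4 + 3A^8 - A^12 + A^16, w = +8]
note: comparing 6 Jones polynomials yields 3 groups


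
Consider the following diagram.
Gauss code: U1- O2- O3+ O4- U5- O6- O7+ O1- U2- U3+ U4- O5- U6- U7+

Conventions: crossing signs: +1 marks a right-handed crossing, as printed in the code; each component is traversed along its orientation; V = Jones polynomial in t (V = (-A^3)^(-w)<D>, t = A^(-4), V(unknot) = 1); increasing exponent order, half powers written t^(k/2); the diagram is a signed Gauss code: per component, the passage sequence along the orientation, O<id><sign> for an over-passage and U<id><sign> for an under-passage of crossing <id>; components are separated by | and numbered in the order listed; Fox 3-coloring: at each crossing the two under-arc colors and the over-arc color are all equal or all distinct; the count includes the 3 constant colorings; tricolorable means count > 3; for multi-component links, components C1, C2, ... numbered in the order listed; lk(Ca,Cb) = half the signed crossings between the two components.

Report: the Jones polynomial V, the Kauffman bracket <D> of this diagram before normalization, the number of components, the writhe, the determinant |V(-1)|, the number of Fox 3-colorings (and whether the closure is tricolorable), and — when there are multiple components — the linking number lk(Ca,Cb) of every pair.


V(t) = -t^-4 + t^-3 + t^-1
bracket: -A^-5 - A^3 + A^7, w = -3
1 component, writhe -3, over 7 crossings
det 3, colorings 9 of 3^7 — tricolorable
observation: det 3 = |V(-1)|; divisible by 3, so tricolorable


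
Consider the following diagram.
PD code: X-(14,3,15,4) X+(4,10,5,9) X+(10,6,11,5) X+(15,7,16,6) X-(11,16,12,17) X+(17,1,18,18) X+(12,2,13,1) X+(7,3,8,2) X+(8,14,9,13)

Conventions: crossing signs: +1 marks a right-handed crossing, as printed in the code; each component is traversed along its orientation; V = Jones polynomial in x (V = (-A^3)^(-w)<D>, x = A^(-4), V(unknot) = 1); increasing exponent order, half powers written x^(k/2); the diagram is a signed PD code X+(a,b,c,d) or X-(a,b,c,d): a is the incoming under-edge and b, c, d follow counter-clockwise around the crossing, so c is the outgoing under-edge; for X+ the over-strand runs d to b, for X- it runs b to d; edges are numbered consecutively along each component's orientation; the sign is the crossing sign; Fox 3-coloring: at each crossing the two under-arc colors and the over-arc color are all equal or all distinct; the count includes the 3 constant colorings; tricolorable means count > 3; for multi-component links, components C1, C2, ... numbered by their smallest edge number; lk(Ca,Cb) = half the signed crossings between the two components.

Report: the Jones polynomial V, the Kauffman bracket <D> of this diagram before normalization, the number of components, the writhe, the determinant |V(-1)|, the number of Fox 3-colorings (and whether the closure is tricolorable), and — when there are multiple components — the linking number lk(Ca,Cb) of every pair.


Jones polynomial: V(x) = x - x^2 + 2x^3 - x^4 + x^5 - x^6
<D> = A^-9 - A^-5 + A^-1 - 2A^3 + A^7 - A^11; writhe +5
components 1, writhe +5 (9 crossings)
3-colorings: 3 of 3^9, det 7 — not tricolorable
note: w = +5 shifts under R1 moves; the (-A^3)^(-5) factor cancels that in V


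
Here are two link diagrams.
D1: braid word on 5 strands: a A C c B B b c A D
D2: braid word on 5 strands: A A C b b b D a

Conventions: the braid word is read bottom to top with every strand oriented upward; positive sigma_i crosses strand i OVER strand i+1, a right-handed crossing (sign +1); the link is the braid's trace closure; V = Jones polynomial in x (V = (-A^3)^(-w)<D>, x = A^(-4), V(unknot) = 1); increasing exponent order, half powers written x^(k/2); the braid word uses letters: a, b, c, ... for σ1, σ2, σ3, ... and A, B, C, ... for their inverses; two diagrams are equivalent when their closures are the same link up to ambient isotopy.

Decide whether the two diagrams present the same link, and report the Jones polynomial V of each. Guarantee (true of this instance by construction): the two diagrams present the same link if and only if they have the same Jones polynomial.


equivalent: no
D1 (bracket A^-6; 10 crossings at w = -2): V = 1
V(D2) = x + x^3 - x^4  (w 0, c 8, <D> = -A^-16 + A^-12 + A^-4)
key observation: 2 values of V(x) split the 2 diagrams


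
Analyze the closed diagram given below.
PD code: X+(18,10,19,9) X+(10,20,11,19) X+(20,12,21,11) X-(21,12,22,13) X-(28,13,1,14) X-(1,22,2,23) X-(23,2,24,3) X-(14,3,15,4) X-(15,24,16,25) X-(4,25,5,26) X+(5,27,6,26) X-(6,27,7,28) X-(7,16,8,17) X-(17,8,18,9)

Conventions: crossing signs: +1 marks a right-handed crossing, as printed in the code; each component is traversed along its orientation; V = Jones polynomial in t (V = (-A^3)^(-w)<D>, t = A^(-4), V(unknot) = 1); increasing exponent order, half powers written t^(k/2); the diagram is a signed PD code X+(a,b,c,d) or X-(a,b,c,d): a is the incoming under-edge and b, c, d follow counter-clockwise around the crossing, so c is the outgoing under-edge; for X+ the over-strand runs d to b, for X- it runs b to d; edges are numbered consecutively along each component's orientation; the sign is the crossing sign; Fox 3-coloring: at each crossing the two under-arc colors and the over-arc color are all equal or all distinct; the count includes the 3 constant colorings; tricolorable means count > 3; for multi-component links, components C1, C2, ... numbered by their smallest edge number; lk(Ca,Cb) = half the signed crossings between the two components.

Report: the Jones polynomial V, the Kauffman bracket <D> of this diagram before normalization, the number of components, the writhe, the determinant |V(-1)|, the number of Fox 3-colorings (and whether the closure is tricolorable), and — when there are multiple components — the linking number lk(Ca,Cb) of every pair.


V(t) = -t^-7 + t^-6 - t^-5 + t^-4 + t^-2
bracket: A^-10 + A^-2 - A^2 + A^6 - A^10, w = -6
1 component, writhe -6, over 14 crossings
det 5, colorings 3 of 3^14 — not tricolorable
observation: |V(-1)| = 5: so not tricolorable, since 3 does not divide 5


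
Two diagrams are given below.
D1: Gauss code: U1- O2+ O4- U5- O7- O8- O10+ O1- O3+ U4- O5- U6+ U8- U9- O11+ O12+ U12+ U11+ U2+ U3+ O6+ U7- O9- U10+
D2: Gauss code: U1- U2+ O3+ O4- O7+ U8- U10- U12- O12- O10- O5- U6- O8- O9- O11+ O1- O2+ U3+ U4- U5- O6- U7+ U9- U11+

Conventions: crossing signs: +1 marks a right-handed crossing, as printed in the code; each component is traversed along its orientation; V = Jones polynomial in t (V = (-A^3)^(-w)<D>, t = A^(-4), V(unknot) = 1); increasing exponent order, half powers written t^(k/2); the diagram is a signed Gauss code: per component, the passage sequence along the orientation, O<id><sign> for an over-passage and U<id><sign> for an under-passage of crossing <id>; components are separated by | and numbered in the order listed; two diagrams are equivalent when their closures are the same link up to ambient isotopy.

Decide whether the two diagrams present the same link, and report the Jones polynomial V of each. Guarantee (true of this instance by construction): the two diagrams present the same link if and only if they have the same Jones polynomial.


equivalent: yes
V(D1) = -t^-4 + t^-3 + t^-1  (w 0, c 12, <D> = A^4 + A^12 - A^16)
D2 (bracket A^-8 + 1 - A^4; 12 crossings at w = -4): V = -t^-4 + t^-3 + t^-1
why: all 2 diagrams share one V(t), hence one class


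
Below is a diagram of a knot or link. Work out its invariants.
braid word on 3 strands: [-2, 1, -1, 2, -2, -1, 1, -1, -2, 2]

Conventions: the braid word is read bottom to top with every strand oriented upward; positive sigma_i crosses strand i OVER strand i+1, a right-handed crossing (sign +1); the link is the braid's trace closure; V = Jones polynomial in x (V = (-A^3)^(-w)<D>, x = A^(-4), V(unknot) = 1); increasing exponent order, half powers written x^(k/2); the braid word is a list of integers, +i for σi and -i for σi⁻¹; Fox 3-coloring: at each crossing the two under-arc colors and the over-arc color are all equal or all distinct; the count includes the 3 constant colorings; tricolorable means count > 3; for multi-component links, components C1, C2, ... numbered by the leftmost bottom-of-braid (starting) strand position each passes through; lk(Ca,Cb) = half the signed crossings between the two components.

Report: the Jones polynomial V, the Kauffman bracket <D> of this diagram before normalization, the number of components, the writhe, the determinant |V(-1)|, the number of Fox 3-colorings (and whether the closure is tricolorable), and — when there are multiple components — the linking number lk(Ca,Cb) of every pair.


Jones polynomial: V(x) = 1
<D> = A^-6; writhe -2
components 1, writhe -2 (10 crossings)
3-colorings: 3 of 3^10, det 1 — not tricolorable
note: w = -2 (over 10 crossings) is diagram-only; (-A^3)^(2) removes it from V


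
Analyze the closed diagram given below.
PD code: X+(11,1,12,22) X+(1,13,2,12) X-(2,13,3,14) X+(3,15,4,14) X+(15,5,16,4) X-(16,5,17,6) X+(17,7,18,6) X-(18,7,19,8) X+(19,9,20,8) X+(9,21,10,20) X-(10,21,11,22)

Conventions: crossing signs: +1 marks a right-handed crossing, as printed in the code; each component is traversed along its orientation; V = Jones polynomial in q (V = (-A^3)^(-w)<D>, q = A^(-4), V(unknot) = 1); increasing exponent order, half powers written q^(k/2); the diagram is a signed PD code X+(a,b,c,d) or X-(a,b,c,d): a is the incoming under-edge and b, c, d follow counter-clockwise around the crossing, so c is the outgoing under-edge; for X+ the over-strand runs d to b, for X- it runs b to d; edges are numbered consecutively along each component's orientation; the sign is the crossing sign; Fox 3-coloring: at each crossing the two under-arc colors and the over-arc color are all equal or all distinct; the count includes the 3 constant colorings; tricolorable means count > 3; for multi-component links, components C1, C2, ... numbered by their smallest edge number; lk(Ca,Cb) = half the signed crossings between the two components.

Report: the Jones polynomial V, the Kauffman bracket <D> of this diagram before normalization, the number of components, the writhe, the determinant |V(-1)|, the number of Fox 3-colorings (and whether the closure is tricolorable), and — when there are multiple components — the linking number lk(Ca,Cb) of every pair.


V(q) = q + q^3 - q^4
bracket: A^-7 - A^-3 - A^5, w = +3
1 component, writhe +3, over 11 crossings
det 3, colorings 9 of 3^11 — tricolorable
observation: V spans 3 powers of q: at least 3 crossings in any diagram


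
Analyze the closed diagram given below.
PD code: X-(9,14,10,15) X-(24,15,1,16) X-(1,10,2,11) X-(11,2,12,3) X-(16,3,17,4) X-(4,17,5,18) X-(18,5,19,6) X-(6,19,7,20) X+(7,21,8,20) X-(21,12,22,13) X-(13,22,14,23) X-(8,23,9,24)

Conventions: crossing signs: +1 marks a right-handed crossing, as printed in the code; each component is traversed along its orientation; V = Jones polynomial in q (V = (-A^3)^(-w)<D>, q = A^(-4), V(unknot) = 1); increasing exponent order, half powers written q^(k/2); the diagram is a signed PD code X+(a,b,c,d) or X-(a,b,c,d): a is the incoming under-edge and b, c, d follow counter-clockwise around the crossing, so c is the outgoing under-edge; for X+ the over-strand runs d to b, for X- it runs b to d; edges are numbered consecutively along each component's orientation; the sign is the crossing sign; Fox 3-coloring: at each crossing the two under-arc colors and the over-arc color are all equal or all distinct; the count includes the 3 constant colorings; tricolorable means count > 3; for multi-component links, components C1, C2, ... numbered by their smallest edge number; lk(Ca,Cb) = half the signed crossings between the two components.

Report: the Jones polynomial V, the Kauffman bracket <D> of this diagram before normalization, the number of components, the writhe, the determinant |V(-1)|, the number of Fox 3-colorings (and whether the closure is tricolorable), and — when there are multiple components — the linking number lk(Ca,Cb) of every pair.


V = -q^-12 + q^-11 - q^-10 + q^-9 - q^-8 + q^-6 + q^-4
<D> = A^-14 + A^-6 - A^2 + A^6 - A^10 + A^14 - A^18 (w = -10)
1 component over 12 crossings, w = -10
9 Fox colorings among 3^12, |V(-1)| = 3: tricolorable
why: w = -10 shifts under R1 moves; the (-A^3)^(10) factor cancels that in V


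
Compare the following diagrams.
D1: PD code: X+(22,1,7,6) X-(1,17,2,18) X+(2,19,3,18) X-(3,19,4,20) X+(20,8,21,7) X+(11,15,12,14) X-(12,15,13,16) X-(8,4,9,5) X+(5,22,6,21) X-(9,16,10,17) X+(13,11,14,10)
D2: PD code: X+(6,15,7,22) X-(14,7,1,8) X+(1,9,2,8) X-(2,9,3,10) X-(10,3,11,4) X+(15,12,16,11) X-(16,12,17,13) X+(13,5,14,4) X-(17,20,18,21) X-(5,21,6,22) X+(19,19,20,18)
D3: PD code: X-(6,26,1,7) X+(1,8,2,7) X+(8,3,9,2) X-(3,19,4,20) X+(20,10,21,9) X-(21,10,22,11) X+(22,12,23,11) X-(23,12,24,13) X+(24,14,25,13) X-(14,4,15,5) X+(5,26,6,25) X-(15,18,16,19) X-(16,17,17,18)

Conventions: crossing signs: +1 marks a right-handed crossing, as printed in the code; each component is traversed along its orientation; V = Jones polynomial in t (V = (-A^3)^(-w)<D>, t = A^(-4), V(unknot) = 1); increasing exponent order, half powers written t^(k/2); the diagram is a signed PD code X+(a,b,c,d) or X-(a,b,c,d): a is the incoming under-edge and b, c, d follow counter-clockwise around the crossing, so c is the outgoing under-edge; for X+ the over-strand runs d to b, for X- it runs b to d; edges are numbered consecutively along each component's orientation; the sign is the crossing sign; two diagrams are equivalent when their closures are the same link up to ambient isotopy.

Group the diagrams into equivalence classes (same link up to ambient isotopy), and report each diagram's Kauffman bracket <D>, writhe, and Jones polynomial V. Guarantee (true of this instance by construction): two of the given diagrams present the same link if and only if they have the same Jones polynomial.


classes: {D1, D3} | {D2}
V(D1) = -t^(-3/2) + t^(-1/2) - 2t^(1/2) + t^(3/2) - 2t^(5/2) + t^(7/2)  [11 crossings, <D> = -A^-11 + 2A^-7 - A^-3 + 2A - A^5 + A^9, w = +1]
V(D2) = -t^(-1/2) - t^(1/2)  (w -1, c 11, <D> = A^-5 + A^-1)
V(D3) = -t^(-3/2) + t^(-1/2) - 2t^(1/2) + t^(3/2) - 2t^(5/2) + t^(7/2)  [13 crossings, <D> = -A^-17 + 2A^-13 - A^-9 + 2A^-5 - A^-1 + A^3, w = -1]
note: 2 classes among 3 diagrams; unequal V(t) rules out equality


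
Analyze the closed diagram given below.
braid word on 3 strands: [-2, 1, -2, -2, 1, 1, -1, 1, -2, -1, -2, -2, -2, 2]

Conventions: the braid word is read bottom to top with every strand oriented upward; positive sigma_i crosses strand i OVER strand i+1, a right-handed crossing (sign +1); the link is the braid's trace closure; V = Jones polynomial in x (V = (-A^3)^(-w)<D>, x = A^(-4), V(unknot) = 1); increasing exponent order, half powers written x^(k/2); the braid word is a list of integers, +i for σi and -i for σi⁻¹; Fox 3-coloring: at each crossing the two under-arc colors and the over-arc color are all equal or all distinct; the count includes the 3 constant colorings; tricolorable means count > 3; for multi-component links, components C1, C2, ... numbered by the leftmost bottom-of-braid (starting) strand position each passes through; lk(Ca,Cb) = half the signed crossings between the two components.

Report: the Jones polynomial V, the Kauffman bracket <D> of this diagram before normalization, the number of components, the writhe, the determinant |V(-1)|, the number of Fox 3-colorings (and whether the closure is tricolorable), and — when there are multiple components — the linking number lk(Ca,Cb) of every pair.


Jones polynomial: V(x) = -x^-4 + x^-3 + x^-1
<D> = A^-8 + 1 - A^4; writhe -4
components 1, writhe -4 (14 crossings)
3-colorings: 9 of 3^14, det 3 — tricolorable
note: w = -4 shifts under R1 moves; the (-A^3)^(4) factor cancels that in V


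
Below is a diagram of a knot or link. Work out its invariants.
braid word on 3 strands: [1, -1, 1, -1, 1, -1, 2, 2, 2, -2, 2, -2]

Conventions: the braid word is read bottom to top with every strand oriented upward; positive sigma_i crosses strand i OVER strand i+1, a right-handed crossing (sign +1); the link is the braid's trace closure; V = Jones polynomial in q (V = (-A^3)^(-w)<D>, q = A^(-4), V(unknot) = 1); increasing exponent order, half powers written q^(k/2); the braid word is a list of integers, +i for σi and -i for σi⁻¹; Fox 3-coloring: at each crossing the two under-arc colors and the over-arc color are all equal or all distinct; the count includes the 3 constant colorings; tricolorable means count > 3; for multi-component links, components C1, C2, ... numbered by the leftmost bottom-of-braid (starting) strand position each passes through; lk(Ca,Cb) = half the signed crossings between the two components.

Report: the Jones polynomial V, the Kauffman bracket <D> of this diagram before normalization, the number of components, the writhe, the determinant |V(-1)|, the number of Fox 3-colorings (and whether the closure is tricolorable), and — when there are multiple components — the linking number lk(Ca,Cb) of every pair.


V(q) = 1 + q + q^2 + q^3
bracket: A^-6 + A^-2 + A^2 + A^6, w = +2
3 components, writhe +2, over 12 crossings
lk(C1,C2) = 0
linking number lk(C1,C3) = 0
lk(C2,C3): +1
det 0, colorings 9 of 3^13 — tricolorable
observation: det 0 = |V(-1)|; divisible by 3, so tricolorable


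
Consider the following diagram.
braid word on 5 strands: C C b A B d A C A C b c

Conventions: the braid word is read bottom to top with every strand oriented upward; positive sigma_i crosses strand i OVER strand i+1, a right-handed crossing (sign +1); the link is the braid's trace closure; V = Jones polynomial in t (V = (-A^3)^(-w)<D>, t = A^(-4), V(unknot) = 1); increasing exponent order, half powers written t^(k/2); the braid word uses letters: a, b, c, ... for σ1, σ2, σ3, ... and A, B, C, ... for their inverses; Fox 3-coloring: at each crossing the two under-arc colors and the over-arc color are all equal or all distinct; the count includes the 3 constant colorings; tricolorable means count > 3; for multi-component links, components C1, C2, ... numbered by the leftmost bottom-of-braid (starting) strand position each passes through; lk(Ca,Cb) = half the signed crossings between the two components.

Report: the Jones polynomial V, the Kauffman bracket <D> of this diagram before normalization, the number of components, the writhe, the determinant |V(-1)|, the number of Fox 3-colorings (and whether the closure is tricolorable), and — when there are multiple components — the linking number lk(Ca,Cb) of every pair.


V = -t^-6 + t^-5 - t^-4 + 2t^-3 - t^-2 + t^-1
<D> = A^-8 - A^-4 + 2 - A^4 + A^8 - A^12 (w = -4)
1 component over 12 crossings, w = -4
3 Fox colorings among 3^12, |V(-1)| = 7: not tricolorable
why: the span of V is 5, forcing >= 5 crossings in any diagram


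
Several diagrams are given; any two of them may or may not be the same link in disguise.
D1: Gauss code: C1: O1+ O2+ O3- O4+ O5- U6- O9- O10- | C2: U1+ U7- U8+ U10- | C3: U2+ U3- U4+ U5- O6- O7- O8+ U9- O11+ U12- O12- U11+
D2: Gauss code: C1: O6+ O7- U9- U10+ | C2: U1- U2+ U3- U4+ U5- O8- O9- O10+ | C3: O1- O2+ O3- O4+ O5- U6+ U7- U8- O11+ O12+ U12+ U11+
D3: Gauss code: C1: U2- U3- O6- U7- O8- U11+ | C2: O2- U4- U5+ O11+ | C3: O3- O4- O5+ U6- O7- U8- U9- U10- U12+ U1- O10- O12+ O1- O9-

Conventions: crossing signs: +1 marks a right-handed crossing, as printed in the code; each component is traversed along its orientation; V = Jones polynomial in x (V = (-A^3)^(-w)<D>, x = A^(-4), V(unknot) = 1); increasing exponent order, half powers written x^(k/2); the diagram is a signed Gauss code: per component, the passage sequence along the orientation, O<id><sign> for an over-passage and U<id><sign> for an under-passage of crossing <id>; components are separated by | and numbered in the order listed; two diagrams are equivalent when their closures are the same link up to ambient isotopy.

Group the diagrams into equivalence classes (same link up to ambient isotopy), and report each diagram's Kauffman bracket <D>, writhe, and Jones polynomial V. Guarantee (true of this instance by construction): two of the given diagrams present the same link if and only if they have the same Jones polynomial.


classes: {D1, D2} | {D3}
V(D1) = x^-3 + x^-2 + x^-1 + 1  [12 crossings, <D> = A^-6 + A^-2 + A^2 + A^6, w = -2]
V(D2) = x^-3 + x^-2 + x^-1 + 1  (w 0, c 12, <D> = 1 + A^4 + A^8 + A^12)
V(D3) = x^-6 + x^-3 + x^-2 + x^-1  (w -6, c 12, <D> = A^-14 + A^-10 + A^-6 + A^6)
insight: V(x) takes 2 values over 3 diagrams, fixing the grouping


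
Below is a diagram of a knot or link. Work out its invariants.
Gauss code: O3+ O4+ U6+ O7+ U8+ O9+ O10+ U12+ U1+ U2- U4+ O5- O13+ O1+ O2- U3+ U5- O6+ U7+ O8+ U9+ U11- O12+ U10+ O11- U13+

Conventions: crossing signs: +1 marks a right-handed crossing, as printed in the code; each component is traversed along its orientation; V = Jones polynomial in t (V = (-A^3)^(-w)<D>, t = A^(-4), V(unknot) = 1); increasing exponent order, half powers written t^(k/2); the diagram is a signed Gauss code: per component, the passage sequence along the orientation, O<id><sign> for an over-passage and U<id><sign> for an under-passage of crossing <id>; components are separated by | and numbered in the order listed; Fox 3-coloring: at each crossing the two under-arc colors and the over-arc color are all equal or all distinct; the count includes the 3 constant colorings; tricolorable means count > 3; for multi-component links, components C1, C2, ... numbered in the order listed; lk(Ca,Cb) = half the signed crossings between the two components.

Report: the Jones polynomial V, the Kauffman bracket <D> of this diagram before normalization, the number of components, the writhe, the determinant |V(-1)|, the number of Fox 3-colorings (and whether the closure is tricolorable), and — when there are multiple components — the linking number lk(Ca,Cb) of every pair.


V(t) = t^2 - 2t^3 + 4t^4 - 5t^5 + 6t^6 - 5t^7 + 5t^8 - 3t^9 + t^10 - t^11
bracket: A^-23 - A^-19 + 3A^-15 - 5A^-11 + 5A^-7 - 6A^-3 + 5A - 4A^5 + 2A^9 - A^13, w = +7
1 component, writhe +7, over 13 crossings
det 33, colorings 9 of 3^13 — tricolorable
observation: w = +7 (over 13 crossings) is diagram-only; (-A^3)^(-7) removes it from V


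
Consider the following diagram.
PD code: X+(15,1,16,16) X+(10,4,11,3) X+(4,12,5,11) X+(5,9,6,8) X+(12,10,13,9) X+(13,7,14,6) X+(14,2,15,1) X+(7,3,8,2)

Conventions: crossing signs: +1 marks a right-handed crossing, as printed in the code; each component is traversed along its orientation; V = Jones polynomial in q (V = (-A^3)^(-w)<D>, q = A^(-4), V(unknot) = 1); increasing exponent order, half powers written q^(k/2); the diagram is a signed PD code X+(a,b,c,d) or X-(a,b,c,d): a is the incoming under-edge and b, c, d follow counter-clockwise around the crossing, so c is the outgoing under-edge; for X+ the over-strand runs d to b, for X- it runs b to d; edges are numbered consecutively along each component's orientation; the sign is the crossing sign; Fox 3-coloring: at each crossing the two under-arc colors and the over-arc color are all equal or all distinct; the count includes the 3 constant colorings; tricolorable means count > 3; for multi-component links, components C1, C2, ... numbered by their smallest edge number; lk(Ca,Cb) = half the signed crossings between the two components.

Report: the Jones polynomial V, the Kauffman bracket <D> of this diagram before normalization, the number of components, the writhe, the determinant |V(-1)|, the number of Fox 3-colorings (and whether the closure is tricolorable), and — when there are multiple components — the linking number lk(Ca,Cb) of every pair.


Jones polynomial: V(q) = q^2 + q^4 - q^5 + q^6 - q^7
<D> = -A^-4 + 1 - A^4 + A^8 + A^16; writhe +8
components 1, writhe +8 (8 crossings)
3-colorings: 3 of 3^8, det 5 — not tricolorable
note: |V(-1)| = 5: so not tricolorable, since 3 does not divide 5


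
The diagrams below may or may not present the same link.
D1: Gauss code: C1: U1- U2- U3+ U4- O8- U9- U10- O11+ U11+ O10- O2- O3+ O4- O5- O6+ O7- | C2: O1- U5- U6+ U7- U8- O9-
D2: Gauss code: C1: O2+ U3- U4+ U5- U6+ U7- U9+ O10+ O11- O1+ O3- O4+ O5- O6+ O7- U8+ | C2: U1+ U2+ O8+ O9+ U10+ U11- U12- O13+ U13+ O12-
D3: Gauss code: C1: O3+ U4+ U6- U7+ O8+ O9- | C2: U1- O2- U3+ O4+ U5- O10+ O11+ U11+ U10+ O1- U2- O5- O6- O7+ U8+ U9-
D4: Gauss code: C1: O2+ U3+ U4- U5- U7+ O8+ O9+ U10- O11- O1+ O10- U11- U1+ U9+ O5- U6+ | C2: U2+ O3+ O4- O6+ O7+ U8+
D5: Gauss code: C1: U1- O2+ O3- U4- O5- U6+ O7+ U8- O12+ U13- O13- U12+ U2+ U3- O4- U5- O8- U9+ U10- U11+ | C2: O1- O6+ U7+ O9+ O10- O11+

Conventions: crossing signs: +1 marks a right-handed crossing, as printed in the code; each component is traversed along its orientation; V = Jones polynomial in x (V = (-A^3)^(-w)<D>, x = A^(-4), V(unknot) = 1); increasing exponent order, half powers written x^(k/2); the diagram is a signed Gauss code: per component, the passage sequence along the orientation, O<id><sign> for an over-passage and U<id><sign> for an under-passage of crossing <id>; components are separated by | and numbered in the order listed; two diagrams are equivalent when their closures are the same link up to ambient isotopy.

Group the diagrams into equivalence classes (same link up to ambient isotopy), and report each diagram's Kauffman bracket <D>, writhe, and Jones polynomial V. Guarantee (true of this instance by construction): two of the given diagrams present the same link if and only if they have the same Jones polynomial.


classes: {D1} | {D2, D4} | {D3, D5}
V(D1) = -x^(-11/2) + x^(-9/2) - x^(-7/2) - x^(-3/2)  [11 crossings, <D> = A^-9 + A^-1 - A^3 + A^7, w = -5]
V(D2) = -x^(1/2) + x^(3/2) - x^(5/2) - x^(9/2)  [13 crossings, <D> = A^-9 + A^-1 - A^3 + A^7, w = +3]
V(D3) = x^(-7/2) - x^(-5/2) + x^(-3/2) - 2x^(-1/2) - x^(3/2)  [11 crossings, <D> = A^-3 + 2A^5 - A^9 + A^13 - A^17, w = +1]
V(D4) = -x^(1/2) + x^(3/2) - x^(5/2) - x^(9/2)  (w +3, c 11, <D> = A^-9 + A^-1 - A^3 + A^7)
V(D5) = x^(-7/2) - x^(-5/2) + x^(-3/2) - 2x^(-1/2) - x^(3/2)  [13 crossings, <D> = A^-9 + 2A^-1 - A^3 + A^7 - A^11, w = -1]
insight: 3 values of V(x) split the 5 diagrams
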